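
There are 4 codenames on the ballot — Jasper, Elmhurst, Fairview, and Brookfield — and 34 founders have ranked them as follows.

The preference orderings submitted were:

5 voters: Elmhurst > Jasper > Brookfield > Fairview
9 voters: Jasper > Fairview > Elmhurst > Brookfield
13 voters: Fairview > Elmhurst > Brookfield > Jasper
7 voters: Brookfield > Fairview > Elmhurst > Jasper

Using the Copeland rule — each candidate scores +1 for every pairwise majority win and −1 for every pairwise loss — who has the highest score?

Fairview

Pairwise results:
  Jasper vs Elmhurst: Elmhurst wins 25–9.
  Jasper vs Fairview: Fairview wins 20–14.
  Jasper vs Brookfield: Brookfield wins 20–14.
  Elmhurst vs Fairview: Fairview wins 29–5.
  Elmhurst vs Brookfield: Elmhurst wins 27–7.
  Fairview vs Brookfield: Fairview wins 22–12.
Copeland scores (wins − losses):
  Jasper: 0 − 3 = -3
  Elmhurst: 2 − 1 = 1
  Fairview: 3 − 0 = 3
  Brookfield: 1 − 2 = -1
Fairview has the best Copeland score.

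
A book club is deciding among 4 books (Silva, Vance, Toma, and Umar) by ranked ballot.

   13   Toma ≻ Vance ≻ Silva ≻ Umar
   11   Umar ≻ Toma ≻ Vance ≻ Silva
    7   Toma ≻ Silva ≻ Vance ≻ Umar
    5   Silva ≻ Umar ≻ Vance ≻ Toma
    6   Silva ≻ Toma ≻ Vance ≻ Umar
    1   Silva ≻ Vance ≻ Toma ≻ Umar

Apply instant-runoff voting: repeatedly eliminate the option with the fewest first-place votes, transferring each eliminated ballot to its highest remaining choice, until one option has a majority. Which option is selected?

Toma

Round 1: Toma 20, Silva 12, Umar 11, Vance 0. Vance has the fewest and is eliminated.
Round 2: Toma 20, Silva 12, Umar 11. Umar has the fewest and is eliminated.
Round 3: Toma 31, Silva 12. Toma has a majority.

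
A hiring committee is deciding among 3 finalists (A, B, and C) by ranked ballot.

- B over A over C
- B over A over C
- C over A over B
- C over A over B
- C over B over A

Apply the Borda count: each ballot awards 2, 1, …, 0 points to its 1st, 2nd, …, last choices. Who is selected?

Borda scores:
  A: 1 + 1 + 1 + 1 + 0 = 4
  B: 2 + 2 + 0 + 0 + 1 = 5
  C: 0 + 0 + 2 + 2 + 2 = 6
C has the highest total.

C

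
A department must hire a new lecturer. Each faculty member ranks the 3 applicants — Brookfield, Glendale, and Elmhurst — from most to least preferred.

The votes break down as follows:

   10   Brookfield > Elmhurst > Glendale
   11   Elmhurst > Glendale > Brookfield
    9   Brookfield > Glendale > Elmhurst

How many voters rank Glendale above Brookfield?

11

Ballots ranking Glendale above Brookfield: 11.
Ballots ranking Brookfield above Glendale: 10+9 = 19.
So 11 of 30 voters prefer Glendale to Brookfield.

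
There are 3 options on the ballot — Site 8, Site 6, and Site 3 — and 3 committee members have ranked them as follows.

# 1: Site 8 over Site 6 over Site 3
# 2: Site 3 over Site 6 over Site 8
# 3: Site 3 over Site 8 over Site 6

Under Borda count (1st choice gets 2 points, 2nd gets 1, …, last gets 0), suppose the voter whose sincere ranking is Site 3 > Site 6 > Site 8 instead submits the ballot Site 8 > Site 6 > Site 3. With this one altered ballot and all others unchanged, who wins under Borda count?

Site 8

Borda totals with the altered ballot: Site 8 5, Site 6 2, Site 3 2.
The switch changes the winner from Site 3 to Site 8.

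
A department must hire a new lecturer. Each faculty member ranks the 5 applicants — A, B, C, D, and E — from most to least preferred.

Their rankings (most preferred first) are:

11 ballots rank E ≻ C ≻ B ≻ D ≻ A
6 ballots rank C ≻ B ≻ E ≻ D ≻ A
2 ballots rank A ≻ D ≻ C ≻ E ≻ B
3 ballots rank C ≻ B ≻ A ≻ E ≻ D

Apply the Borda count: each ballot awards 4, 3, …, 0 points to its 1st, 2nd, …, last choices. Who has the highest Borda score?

C

Borda scores:
  A: 11·0 + 6·0 + 2·4 + 3·2 = 14
  B: 11·2 + 6·3 + 2·0 + 3·3 = 49
  C: 11·3 + 6·4 + 2·2 + 3·4 = 73
  D: 11·1 + 6·1 + 2·3 + 3·0 = 23
  E: 11·4 + 6·2 + 2·1 + 3·1 = 61
C has the highest total.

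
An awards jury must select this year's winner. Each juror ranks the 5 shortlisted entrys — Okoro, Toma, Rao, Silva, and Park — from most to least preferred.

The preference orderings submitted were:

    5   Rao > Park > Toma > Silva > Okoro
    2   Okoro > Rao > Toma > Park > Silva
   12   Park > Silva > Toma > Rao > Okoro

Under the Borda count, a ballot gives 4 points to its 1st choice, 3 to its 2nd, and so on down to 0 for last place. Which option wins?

Borda scores:
  Okoro: 5·0 + 2·4 + 12·0 = 8
  Toma: 5·2 + 2·2 + 12·2 = 38
  Rao: 5·4 + 2·3 + 12·1 = 38
  Silva: 5·1 + 2·0 + 12·3 = 41
  Park: 5·3 + 2·1 + 12·4 = 65
Park has the highest total.

Park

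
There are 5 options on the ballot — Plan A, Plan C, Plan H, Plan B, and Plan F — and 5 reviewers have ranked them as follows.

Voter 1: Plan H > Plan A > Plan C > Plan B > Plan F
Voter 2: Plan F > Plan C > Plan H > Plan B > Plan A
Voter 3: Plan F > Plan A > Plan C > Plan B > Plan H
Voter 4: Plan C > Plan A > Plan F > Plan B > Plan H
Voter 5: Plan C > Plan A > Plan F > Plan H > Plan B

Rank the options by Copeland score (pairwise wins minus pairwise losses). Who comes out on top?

Pairwise results:
  Plan A vs Plan C: Plan C wins 3–2.
  Plan A vs Plan H: Plan A wins 3–2.
  Plan A vs Plan B: Plan A wins 4–1.
  Plan A vs Plan F: Plan A wins 3–2.
  Plan C vs Plan H: Plan C wins 4–1.
  Plan C vs Plan B: Plan C wins 5–0.
  Plan C vs Plan F: Plan C wins 3–2.
  Plan H vs Plan B: Plan H wins 3–2.
  Plan H vs Plan F: Plan F wins 4–1.
  Plan B vs Plan F: Plan F wins 4–1.
Copeland scores (wins − losses):
  Plan A: 3 − 1 = 2
  Plan C: 4 − 0 = 4
  Plan H: 1 − 3 = -2
  Plan B: 0 − 4 = -4
  Plan F: 2 − 2 = 0
Plan C has the best Copeland score.

Plan C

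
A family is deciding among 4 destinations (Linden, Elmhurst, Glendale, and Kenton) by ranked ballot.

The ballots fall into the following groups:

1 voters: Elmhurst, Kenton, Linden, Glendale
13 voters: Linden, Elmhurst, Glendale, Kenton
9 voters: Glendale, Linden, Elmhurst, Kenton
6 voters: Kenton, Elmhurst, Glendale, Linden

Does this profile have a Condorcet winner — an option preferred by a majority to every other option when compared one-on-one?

Head-to-head results (29 voters total):
Linden vs Elmhurst: Linden wins 22–7.
Linden vs Glendale: Glendale wins 15–14.
Linden vs Kenton: Linden wins 22–7.
Elmhurst vs Glendale: Elmhurst wins 20–9.
Elmhurst vs Kenton: Elmhurst wins 23–6.
Glendale vs Kenton: Glendale wins 22–7.
No candidate beats all others: Linden beats Elmhurst beats Glendale beats Linden, a majority cycle.

No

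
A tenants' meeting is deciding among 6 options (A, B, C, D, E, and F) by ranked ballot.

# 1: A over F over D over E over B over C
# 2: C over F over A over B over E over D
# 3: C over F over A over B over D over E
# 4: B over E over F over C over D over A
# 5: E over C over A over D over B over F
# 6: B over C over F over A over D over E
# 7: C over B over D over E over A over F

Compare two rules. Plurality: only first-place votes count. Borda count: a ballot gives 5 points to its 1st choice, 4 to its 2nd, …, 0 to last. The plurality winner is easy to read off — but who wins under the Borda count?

C

Plurality first-place counts: A 1, B 2, C 3, D 0, E 1, F 0 → C.
Borda totals: A 17, B 20, C 25, D 11, E 14, F 18 → C.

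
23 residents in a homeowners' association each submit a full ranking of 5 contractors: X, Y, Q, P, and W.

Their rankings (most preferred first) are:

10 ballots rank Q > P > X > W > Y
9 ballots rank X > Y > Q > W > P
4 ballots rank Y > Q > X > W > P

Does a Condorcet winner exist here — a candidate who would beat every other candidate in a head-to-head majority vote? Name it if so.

None — there is no Condorcet winner

Head-to-head results (23 voters total):
X vs Y: X wins 19–4.
X vs Q: Q wins 14–9.
X vs P: X wins 13–10.
X vs W: X wins 23–0.
Y vs Q: Y wins 13–10.
Y vs P: Y wins 13–10.
Y vs W: Y wins 13–10.
Q vs P: Q wins 23–0.
Q vs W: Q wins 23–0.
P vs W: W wins 13–10.
No candidate beats all others: X beats Y beats Q beats X, a majority cycle.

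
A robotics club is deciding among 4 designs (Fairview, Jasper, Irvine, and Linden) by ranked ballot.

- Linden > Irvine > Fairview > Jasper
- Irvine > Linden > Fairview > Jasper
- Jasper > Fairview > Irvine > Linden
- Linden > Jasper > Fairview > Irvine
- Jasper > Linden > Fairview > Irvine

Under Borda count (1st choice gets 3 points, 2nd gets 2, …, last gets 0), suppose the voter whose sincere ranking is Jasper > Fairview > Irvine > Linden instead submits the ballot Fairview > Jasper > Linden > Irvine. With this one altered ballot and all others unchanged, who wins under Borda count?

Linden

Borda totals with the altered ballot: Fairview 7, Jasper 7, Irvine 5, Linden 11.
The winner is unchanged: still Linden.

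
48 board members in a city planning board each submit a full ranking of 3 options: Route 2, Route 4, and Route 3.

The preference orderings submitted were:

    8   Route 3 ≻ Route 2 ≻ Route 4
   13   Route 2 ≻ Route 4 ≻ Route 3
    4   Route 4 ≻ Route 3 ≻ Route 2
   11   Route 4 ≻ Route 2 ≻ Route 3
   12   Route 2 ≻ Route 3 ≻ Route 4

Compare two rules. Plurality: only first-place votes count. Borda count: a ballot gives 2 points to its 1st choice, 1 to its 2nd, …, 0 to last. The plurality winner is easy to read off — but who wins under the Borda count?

Plurality first-place counts: Route 2 25, Route 4 15, Route 3 8 → Route 2.
Borda totals: Route 2 69, Route 4 43, Route 3 32 → Route 2.

Route 2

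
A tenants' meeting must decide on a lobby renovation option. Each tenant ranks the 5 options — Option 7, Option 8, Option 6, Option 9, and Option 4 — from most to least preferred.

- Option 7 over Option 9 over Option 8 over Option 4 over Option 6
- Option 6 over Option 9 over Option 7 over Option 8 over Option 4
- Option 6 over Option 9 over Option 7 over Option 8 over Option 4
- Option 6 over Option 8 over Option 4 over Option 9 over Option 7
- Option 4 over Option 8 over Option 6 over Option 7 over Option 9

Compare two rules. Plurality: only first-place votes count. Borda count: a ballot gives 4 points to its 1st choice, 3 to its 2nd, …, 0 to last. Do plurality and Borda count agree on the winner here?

Plurality first-place counts: Option 7 1, Option 8 0, Option 6 3, Option 9 0, Option 4 1 → Option 6.
Borda totals: Option 7 9, Option 8 10, Option 6 14, Option 9 10, Option 4 7 → Option 6.
The two rules agree on Option 6.

Yes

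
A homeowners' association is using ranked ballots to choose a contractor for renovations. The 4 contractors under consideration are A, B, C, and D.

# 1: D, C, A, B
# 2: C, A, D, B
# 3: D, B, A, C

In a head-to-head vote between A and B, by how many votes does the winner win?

1

Ballots ranking A above B: 2.
Ballots ranking B above A: 1.
A wins 2–1, a margin of 1.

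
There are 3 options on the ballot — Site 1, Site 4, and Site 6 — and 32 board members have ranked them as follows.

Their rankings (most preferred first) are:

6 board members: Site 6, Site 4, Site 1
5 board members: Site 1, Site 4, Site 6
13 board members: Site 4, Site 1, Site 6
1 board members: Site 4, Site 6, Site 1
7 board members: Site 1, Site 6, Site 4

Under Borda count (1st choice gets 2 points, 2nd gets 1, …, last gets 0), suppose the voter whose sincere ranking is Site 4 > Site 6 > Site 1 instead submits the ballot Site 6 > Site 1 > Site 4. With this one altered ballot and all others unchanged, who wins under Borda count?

Borda totals with the altered ballot: Site 1 38, Site 4 37, Site 6 21.
The switch changes the winner from Site 4 to Site 1.

Site 1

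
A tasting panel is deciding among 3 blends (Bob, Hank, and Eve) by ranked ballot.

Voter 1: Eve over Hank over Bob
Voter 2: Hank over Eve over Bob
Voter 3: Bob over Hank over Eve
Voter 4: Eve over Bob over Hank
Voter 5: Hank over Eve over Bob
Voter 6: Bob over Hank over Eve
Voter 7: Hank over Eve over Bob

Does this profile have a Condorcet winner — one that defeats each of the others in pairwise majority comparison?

Head-to-head results (7 voters total):
Bob vs Hank: Hank wins 4–3.
Bob vs Eve: Eve wins 5–2.
Hank vs Eve: Hank wins 5–2.
Hank beats each rival — Bob (4–3), Eve (5–2) — so Hank is the Condorcet winner.

Yes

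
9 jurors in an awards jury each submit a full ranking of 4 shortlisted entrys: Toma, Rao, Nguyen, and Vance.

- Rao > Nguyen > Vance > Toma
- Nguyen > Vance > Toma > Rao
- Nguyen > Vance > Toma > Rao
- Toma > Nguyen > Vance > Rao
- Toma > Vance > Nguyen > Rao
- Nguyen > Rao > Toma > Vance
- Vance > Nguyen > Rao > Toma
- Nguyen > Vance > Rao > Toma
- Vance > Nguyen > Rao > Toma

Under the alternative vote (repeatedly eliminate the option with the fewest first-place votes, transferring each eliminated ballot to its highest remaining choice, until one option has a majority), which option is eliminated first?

Rao

Round 1: Nguyen 4, Toma 2, Vance 2, Rao 1. Rao has the fewest and is eliminated.
Round 2: Nguyen 5, Toma 2, Vance 2. Nguyen has a majority.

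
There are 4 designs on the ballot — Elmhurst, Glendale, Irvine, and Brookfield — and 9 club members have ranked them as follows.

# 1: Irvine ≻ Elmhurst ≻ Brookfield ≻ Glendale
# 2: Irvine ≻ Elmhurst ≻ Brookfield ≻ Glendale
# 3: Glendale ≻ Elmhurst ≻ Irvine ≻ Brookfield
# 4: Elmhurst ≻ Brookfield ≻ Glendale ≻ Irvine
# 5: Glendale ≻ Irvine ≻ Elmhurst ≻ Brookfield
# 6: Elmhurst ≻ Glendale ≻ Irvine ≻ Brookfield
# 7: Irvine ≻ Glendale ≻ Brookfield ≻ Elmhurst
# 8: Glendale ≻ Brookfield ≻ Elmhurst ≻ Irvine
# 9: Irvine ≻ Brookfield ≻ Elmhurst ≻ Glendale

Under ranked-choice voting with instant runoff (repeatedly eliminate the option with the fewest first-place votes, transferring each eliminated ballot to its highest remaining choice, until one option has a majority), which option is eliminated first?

Brookfield

Round 1: Irvine 4, Glendale 3, Elmhurst 2, Brookfield 0. Brookfield has the fewest and is eliminated.
Round 2: Irvine 4, Glendale 3, Elmhurst 2. Elmhurst has the fewest and is eliminated.
Round 3: Glendale 5, Irvine 4. Glendale has a majority.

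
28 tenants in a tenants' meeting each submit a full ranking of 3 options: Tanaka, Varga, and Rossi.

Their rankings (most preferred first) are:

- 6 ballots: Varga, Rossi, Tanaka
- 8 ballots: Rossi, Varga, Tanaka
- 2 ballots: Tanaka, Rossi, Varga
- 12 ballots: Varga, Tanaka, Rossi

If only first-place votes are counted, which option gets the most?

First-place vote totals:
  Tanaka: 2
  Varga: 18
  Rossi: 8
Varga has the most first-place votes.

Varga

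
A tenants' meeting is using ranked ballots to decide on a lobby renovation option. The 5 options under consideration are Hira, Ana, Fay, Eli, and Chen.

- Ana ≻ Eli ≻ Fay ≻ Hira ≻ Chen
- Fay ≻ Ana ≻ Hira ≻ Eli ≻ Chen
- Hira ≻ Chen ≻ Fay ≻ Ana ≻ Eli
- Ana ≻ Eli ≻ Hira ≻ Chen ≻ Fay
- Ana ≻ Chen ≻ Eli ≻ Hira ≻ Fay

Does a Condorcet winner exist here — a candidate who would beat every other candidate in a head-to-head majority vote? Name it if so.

Head-to-head results (5 voters total):
Hira vs Ana: Ana wins 4–1.
Hira vs Fay: Hira wins 3–2.
Hira vs Eli: Eli wins 3–2.
Hira vs Chen: Hira wins 4–1.
Ana vs Fay: Ana wins 3–2.
Ana vs Eli: Ana wins 5–0.
Ana vs Chen: Ana wins 4–1.
Fay vs Eli: Eli wins 3–2.
Fay vs Chen: Chen wins 3–2.
Eli vs Chen: Eli wins 3–2.
Ana beats each rival — Hira (4–1), Fay (3–2), Eli (5–0), Chen (4–1) — so Ana is the Condorcet winner.

Ana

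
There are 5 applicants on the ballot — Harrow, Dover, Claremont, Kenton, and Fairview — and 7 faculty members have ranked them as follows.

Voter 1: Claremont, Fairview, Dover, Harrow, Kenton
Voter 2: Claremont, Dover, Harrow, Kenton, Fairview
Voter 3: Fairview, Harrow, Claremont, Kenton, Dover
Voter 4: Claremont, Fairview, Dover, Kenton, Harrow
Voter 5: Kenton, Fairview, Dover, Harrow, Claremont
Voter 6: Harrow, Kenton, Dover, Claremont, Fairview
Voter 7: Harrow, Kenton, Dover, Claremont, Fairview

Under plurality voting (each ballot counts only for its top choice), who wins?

Claremont

First-place vote totals:
  Harrow: 2
  Dover: 0
  Claremont: 3
  Kenton: 1
  Fairview: 1
Claremont has the most first-place votes.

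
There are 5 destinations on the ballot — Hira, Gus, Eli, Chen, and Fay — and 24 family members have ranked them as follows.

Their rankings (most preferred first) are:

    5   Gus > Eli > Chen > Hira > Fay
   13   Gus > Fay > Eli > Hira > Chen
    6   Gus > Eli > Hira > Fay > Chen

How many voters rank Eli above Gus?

0

Ballots ranking Eli above Gus: 0.
Ballots ranking Gus above Eli: 5+13+6 = 24.
So 0 of 24 voters prefer Eli to Gus.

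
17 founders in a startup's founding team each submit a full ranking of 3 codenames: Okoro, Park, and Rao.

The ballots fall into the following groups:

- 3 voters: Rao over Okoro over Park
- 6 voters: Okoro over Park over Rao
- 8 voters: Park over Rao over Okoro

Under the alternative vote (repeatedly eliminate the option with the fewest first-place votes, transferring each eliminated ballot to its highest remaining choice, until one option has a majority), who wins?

Okoro

Round 1: Park 8, Okoro 6, Rao 3. Rao has the fewest and is eliminated.
Round 2: Okoro 9, Park 8. Okoro has a majority.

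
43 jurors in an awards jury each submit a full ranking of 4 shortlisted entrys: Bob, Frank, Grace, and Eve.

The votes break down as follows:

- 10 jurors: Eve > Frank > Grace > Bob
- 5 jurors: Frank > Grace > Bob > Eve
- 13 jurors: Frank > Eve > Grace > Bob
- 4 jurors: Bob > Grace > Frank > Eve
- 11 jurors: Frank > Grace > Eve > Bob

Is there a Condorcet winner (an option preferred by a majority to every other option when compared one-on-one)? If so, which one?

Frank

Head-to-head results (43 voters total):
Bob vs Frank: Frank wins 39–4.
Bob vs Grace: Grace wins 39–4.
Bob vs Eve: Eve wins 34–9.
Frank vs Grace: Frank wins 39–4.
Frank vs Eve: Frank wins 33–10.
Grace vs Eve: Eve wins 23–20.
Frank beats each rival — Bob (39–4), Grace (39–4), Eve (33–10) — so Frank is the Condorcet winner.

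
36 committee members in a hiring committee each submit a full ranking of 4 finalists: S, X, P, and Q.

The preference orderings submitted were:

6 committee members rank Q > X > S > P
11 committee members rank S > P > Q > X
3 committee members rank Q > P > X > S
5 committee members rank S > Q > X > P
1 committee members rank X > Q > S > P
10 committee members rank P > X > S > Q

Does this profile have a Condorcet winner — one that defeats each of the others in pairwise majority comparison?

Head-to-head results (36 voters total):
S vs X: X wins 20–16.
S vs P: S wins 23–13.
S vs Q: S wins 26–10.
X vs P: P wins 24–12.
X vs Q: Q wins 25–11.
P vs Q: P wins 21–15.
No candidate beats all others: S beats P beats X beats S, a majority cycle.

No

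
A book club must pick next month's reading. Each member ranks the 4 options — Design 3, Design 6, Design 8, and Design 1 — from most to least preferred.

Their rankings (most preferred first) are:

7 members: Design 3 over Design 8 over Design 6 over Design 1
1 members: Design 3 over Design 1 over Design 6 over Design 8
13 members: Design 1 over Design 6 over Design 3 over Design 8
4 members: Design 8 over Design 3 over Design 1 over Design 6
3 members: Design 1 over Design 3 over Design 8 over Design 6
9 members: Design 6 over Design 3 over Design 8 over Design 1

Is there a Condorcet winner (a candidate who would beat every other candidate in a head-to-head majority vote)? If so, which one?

None — there is no Condorcet winner

Head-to-head results (37 voters total):
Design 3 vs Design 6: Design 6 wins 22–15.
Design 3 vs Design 8: Design 3 wins 33–4.
Design 3 vs Design 1: Design 3 wins 21–16.
Design 6 vs Design 8: Design 6 wins 23–14.
Design 6 vs Design 1: Design 1 wins 21–16.
Design 8 vs Design 1: Design 8 wins 20–17.
No candidate beats all others: Design 3 beats Design 1 beats Design 6 beats Design 3, a majority cycle.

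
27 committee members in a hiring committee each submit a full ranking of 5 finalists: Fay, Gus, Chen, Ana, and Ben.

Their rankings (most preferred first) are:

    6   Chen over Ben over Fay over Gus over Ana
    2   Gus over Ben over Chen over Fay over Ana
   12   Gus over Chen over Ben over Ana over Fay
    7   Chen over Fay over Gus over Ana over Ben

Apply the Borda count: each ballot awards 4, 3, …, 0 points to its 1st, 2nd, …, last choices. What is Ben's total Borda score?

48

Borda scores:
  Fay: 6·2 + 2·1 + 12·0 + 7·3 = 35
  Gus: 6·1 + 2·4 + 12·4 + 7·2 = 76
  Chen: 6·4 + 2·2 + 12·3 + 7·4 = 92
  Ana: 6·0 + 2·0 + 12·1 + 7·1 = 19
  Ben: 6·3 + 2·3 + 12·2 + 7·0 = 48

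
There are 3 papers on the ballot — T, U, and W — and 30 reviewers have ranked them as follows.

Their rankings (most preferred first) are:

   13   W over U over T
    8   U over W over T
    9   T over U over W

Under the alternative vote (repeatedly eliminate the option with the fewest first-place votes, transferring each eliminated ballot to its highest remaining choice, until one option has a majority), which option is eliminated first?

Round 1: W 13, T 9, U 8. U has the fewest and is eliminated.
Round 2: W 21, T 9. W has a majority.

U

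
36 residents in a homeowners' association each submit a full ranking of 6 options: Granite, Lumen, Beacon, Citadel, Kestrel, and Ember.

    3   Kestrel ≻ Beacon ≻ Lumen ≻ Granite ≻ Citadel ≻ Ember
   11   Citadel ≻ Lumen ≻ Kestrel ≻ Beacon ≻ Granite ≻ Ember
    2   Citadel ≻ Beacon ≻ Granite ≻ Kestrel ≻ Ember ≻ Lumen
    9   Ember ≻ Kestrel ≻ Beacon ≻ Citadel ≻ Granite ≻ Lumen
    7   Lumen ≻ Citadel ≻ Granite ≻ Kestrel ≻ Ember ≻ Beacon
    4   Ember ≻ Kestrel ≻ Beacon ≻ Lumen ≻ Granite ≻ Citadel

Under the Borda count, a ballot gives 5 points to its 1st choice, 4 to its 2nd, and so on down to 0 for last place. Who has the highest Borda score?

Borda scores:
  Granite: 3·2 + 11·1 + 2·3 + 9·1 + 7·3 + 4·1 = 57
  Lumen: 3·3 + 11·4 + 2·0 + 9·0 + 7·5 + 4·2 = 96
  Beacon: 3·4 + 11·2 + 2·4 + 9·3 + 7·0 + 4·3 = 81
  Citadel: 3·1 + 11·5 + 2·5 + 9·2 + 7·4 + 4·0 = 114
  Kestrel: 3·5 + 11·3 + 2·2 + 9·4 + 7·2 + 4·4 = 118
  Ember: 3·0 + 11·0 + 2·1 + 9·5 + 7·1 + 4·5 = 74
Kestrel has the highest total.

Kestrel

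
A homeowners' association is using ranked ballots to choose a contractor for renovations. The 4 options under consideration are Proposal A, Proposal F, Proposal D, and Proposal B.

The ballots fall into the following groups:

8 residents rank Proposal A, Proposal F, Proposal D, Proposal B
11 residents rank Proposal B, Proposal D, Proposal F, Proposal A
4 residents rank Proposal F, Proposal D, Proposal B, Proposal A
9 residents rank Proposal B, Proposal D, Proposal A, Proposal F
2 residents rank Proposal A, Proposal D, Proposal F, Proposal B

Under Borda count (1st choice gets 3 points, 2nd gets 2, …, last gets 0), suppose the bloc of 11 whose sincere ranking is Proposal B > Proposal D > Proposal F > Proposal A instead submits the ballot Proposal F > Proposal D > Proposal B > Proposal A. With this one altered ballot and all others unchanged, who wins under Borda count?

Proposal F

Borda totals with the altered ballot: Proposal A 39, Proposal F 63, Proposal D 60, Proposal B 42.
The switch changes the winner from Proposal B to Proposal F.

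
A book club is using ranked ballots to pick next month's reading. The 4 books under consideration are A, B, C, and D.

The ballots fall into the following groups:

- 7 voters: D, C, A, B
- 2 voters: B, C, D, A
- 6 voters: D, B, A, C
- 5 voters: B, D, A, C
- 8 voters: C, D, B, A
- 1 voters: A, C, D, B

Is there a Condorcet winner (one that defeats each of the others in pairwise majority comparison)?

Head-to-head results (29 voters total):
A vs B: B wins 21–8.
A vs C: C wins 17–12.
A vs D: D wins 28–1.
B vs C: C wins 16–13.
B vs D: D wins 22–7.
C vs D: D wins 18–11.
D beats each rival — A (28–1), B (22–7), C (18–11) — so D is the Condorcet winner.

Yes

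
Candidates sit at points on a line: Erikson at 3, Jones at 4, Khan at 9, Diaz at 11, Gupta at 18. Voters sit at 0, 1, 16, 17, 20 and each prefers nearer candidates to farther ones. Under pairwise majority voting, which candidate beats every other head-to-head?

Gupta

With single-peaked preferences on a line, the Condorcet winner is the candidate closest to the median voter.
The median voter (position 16) is closest to Gupta at 18.
Check: Gupta vs Diaz — voters closer to Gupta: 3 of 5.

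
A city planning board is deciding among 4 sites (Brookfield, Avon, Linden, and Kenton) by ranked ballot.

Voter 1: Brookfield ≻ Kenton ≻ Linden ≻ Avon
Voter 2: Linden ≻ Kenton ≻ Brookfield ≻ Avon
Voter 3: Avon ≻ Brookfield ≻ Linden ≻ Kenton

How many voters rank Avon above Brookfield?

Ballots ranking Avon above Brookfield: 1.
Ballots ranking Brookfield above Avon: 2.
So 1 of 3 voters prefer Avon to Brookfield.

1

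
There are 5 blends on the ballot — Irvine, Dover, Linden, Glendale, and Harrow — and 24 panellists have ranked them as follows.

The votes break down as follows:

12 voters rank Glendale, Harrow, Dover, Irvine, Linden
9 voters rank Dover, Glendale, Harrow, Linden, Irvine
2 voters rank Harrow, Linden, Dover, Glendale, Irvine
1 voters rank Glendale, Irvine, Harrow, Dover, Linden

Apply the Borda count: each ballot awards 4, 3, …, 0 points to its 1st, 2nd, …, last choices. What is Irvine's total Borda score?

Borda scores:
  Irvine: 12·1 + 9·0 + 2·0 + 3 = 15
  Dover: 12·2 + 9·4 + 2·2 + 1 = 65
  Linden: 12·0 + 9·1 + 2·3 + 0 = 15
  Glendale: 12·4 + 9·3 + 2·1 + 4 = 81
  Harrow: 12·3 + 9·2 + 2·4 + 2 = 64

15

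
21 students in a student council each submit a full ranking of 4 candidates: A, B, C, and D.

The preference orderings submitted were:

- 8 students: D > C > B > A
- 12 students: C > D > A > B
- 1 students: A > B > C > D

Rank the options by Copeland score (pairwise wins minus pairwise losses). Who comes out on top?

C

Pairwise results:
  A vs B: A wins 13–8.
  A vs C: C wins 20–1.
  A vs D: D wins 20–1.
  B vs C: C wins 20–1.
  B vs D: D wins 20–1.
  C vs D: C wins 13–8.
Copeland scores (wins − losses):
  A: 1 − 2 = -1
  B: 0 − 3 = -3
  C: 3 − 0 = 3
  D: 2 − 1 = 1
C has the best Copeland score.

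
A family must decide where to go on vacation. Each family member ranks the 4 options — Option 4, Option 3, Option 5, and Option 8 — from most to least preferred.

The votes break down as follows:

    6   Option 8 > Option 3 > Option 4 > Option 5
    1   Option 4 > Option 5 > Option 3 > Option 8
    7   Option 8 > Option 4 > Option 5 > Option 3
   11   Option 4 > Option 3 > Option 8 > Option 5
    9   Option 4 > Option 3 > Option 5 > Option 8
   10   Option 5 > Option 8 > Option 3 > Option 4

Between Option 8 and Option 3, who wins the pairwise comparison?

Option 8

Ballots ranking Option 8 above Option 3: 6+7+10 = 23.
Ballots ranking Option 3 above Option 8: 1+11+9 = 21.
Option 8 wins the head-to-head, 23–21.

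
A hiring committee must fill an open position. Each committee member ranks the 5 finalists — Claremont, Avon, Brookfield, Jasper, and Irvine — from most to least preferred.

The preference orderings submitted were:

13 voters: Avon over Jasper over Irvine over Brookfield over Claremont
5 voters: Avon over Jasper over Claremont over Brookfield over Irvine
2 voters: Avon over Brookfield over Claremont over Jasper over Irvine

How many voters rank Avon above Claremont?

20

Ballots ranking Avon above Claremont: 13+5+2 = 20.
Ballots ranking Claremont above Avon: 0.
So 20 of 20 voters prefer Avon to Claremont.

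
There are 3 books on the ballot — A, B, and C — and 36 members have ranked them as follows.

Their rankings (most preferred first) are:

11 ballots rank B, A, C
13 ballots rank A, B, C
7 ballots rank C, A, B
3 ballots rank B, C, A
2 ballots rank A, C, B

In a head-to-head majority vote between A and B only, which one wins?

Ballots ranking A above B: 13+7+2 = 22.
Ballots ranking B above A: 11+3 = 14.
A wins the head-to-head, 22–14.

A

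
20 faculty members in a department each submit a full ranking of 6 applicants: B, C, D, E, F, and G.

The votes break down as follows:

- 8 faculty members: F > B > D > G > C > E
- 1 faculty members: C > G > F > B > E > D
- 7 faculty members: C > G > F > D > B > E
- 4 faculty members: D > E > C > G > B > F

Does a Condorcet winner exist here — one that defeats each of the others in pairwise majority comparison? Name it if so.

None — there is no Condorcet winner

Head-to-head results (20 voters total):
B vs C: C wins 12–8.
B vs D: D wins 11–9.
B vs E: B wins 16–4.
B vs F: F wins 16–4.
B vs G: G wins 12–8.
C vs D: D wins 12–8.
C vs E: C wins 16–4.
C vs F: C wins 12–8.
C vs G: C wins 12–8.
D vs E: D wins 19–1.
D vs F: F wins 16–4.
D vs G: D wins 12–8.
E vs F: F wins 16–4.
E vs G: G wins 16–4.
F vs G: G wins 12–8.
No candidate beats all others: C beats F beats D beats C, a majority cycle.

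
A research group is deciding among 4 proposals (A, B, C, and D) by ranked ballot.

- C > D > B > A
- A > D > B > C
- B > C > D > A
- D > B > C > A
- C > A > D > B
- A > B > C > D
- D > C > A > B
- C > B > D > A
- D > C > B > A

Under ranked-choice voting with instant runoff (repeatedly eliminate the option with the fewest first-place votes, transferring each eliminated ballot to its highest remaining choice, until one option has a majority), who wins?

Round 1: C 3, D 3, A 2, B 1. B has the fewest and is eliminated.
Round 2: C 4, D 3, A 2. A has the fewest and is eliminated.
Round 3: C 5, D 4. C has a majority.

C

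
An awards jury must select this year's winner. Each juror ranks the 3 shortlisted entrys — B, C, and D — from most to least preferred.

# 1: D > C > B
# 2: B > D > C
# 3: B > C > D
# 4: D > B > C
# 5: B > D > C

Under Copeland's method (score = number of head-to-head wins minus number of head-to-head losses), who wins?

Pairwise results:
  B vs C: B wins 4–1.
  B vs D: B wins 3–2.
  C vs D: D wins 4–1.
Copeland scores (wins − losses):
  B: 2 − 0 = 2
  C: 0 − 2 = -2
  D: 1 − 1 = 0
B has the best Copeland score.

B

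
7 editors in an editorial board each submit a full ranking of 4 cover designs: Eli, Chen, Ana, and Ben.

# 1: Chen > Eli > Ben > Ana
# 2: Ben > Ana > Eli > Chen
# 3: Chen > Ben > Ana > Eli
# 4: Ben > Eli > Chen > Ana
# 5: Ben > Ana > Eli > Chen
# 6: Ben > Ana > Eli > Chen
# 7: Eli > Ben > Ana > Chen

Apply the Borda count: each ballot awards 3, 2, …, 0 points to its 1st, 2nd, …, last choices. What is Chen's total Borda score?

7

Borda scores:
  Eli: 2 + 1 + 0 + 2 + 1 + 1 + 3 = 10
  Chen: 3 + 0 + 3 + 1 + 0 + 0 + 0 = 7
  Ana: 0 + 2 + 1 + 0 + 2 + 2 + 1 = 8
  Ben: 1 + 3 + 2 + 3 + 3 + 3 + 2 = 17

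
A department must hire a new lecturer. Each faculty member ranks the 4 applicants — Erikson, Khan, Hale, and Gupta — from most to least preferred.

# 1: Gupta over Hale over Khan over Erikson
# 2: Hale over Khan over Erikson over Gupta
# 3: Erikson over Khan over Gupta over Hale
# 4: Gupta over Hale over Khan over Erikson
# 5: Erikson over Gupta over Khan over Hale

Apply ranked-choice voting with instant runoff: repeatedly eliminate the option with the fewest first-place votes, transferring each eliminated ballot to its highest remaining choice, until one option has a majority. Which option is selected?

Erikson

Round 1: Erikson 2, Gupta 2, Hale 1, Khan 0. Khan has the fewest and is eliminated.
Round 2: Erikson 2, Gupta 2, Hale 1. Hale has the fewest and is eliminated.
Round 3: Erikson 3, Gupta 2. Erikson has a majority.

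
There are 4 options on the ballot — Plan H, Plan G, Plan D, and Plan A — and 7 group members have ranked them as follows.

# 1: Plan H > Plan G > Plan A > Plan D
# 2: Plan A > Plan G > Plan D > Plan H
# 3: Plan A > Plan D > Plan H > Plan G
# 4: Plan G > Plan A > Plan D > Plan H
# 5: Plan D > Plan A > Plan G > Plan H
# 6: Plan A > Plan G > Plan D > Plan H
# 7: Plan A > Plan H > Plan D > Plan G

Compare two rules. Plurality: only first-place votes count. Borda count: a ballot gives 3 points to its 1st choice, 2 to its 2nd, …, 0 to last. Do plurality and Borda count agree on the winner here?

Yes

Plurality first-place counts: Plan H 1, Plan G 1, Plan D 1, Plan A 4 → Plan A.
Borda totals: Plan H 6, Plan G 10, Plan D 9, Plan A 17 → Plan A.
The two rules agree on Plan A.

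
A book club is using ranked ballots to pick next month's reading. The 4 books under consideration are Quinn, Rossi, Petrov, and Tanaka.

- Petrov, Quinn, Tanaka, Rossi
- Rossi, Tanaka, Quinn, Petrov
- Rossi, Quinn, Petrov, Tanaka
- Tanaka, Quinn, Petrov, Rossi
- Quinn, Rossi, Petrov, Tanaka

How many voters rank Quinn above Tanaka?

Ballots ranking Quinn above Tanaka: 3.
Ballots ranking Tanaka above Quinn: 2.
So 3 of 5 voters prefer Quinn to Tanaka.

3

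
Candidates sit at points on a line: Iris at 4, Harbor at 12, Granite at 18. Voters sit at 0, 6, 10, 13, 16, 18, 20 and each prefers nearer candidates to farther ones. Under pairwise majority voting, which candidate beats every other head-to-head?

Harbor

With single-peaked preferences on a line, the Condorcet winner is the candidate closest to the median voter.
The median voter (position 13) is closest to Harbor at 12.
Check: Harbor vs Granite — voters closer to Harbor: 4 of 7.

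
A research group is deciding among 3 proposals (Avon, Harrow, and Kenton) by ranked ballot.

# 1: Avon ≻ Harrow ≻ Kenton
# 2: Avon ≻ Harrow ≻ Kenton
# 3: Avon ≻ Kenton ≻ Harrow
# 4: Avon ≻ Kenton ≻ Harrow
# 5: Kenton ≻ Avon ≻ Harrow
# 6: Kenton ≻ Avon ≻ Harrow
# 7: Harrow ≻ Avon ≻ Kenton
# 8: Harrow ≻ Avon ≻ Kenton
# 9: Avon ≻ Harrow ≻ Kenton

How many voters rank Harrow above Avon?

Ballots ranking Harrow above Avon: 2.
Ballots ranking Avon above Harrow: 7.
So 2 of 9 voters prefer Harrow to Avon.

2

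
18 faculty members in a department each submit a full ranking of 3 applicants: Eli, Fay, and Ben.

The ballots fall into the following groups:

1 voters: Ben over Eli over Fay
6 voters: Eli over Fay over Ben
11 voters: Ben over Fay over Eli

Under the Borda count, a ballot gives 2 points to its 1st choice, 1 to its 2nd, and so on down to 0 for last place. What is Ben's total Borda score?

Borda scores:
  Eli: 1 + 6·2 + 11·0 = 13
  Fay: 0 + 6·1 + 11·1 = 17
  Ben: 2 + 6·0 + 11·2 = 24

24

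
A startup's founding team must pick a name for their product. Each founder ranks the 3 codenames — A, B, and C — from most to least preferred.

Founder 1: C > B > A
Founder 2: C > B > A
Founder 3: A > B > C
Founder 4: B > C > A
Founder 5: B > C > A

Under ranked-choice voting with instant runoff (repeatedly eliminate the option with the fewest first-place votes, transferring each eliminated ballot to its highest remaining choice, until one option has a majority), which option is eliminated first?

A

Round 1: B 2, C 2, A 1. A has the fewest and is eliminated.
Round 2: B 3, C 2. B has a majority.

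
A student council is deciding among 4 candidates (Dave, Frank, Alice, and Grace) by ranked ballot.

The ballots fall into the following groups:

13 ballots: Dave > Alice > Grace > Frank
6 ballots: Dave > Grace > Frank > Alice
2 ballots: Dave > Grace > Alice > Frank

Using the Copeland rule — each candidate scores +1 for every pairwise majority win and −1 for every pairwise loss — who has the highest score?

Pairwise results:
  Dave vs Frank: Dave wins 21–0.
  Dave vs Alice: Dave wins 21–0.
  Dave vs Grace: Dave wins 21–0.
  Frank vs Alice: Alice wins 15–6.
  Frank vs Grace: Grace wins 21–0.
  Alice vs Grace: Alice wins 13–8.
Copeland scores (wins − losses):
  Dave: 3 − 0 = 3
  Frank: 0 − 3 = -3
  Alice: 2 − 1 = 1
  Grace: 1 − 2 = -1
Dave has the best Copeland score.

Dave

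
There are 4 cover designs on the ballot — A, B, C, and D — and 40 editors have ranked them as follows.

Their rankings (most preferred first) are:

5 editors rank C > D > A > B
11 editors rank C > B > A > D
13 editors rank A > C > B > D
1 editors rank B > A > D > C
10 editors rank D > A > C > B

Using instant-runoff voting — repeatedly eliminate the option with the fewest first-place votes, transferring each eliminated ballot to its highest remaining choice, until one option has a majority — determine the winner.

Round 1: C 16, A 13, D 10, B 1. B has the fewest and is eliminated.
Round 2: C 16, A 14, D 10. D has the fewest and is eliminated.
Round 3: A 24, C 16. A has a majority.

A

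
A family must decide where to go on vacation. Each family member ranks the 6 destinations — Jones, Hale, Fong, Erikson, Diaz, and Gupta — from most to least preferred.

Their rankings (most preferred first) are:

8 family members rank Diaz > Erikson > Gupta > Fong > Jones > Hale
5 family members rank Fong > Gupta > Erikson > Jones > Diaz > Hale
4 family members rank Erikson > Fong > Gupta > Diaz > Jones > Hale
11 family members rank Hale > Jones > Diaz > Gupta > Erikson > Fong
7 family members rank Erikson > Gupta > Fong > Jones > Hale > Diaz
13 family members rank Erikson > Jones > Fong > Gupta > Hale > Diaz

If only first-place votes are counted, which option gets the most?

Erikson

First-place vote totals:
  Jones: 0
  Hale: 11
  Fong: 5
  Erikson: 24
  Diaz: 8
  Gupta: 0
Erikson has the most first-place votes.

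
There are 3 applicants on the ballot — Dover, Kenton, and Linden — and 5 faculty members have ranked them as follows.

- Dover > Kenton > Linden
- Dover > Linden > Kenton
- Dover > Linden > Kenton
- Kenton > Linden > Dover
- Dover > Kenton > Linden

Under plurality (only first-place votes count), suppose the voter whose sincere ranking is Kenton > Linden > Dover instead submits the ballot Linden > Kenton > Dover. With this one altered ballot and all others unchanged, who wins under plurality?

Dover

First-place totals with the altered ballot: Dover 4, Kenton 0, Linden 1.
The winner is unchanged: still Dover.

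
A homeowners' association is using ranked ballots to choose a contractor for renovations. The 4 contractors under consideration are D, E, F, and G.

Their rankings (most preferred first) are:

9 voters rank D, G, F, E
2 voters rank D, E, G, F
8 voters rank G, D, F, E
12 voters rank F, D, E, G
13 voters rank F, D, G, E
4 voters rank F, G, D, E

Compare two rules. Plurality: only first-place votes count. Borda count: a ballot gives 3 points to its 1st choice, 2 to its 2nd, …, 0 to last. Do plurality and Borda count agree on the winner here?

Yes

Plurality first-place counts: D 11, E 0, F 29, G 8 → F.
Borda totals: D 103, E 16, F 104, G 65 → F.
The two rules agree on F.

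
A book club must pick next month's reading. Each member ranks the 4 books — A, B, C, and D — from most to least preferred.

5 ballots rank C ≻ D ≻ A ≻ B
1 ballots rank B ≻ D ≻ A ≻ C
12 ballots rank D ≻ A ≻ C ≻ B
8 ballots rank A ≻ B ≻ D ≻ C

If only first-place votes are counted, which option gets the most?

D

First-place vote totals:
  A: 8
  B: 1
  C: 5
  D: 12
D has the most first-place votes.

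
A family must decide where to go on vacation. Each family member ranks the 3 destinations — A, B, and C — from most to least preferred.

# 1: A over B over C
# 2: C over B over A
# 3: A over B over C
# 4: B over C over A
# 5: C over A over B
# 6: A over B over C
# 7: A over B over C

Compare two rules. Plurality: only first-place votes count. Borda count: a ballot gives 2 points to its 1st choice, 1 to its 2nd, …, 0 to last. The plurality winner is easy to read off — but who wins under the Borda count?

Plurality first-place counts: A 4, B 1, C 2 → A.
Borda totals: A 9, B 7, C 5 → A.

A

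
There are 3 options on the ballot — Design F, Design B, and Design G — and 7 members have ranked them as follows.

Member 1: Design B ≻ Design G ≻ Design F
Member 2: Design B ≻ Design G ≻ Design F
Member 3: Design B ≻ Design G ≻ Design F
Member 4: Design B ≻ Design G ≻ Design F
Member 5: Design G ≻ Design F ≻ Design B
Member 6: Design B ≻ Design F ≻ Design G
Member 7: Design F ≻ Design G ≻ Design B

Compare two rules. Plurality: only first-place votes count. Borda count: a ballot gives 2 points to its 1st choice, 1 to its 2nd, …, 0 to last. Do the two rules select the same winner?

Plurality first-place counts: Design F 1, Design B 5, Design G 1 → Design B.
Borda totals: Design F 4, Design B 10, Design G 7 → Design B.
The two rules agree on Design B.

Yes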